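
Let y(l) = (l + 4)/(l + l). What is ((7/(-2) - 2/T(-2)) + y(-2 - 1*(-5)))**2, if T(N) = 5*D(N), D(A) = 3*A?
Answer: 1156/225 ≈ 5.1378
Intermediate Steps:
T(N) = 15*N (T(N) = 5*(3*N) = 15*N)
y(l) = (4 + l)/(2*l) (y(l) = (4 + l)/((2*l)) = (4 + l)*(1/(2*l)) = (4 + l)/(2*l))
((7/(-2) - 2/T(-2)) + y(-2 - 1*(-5)))**2 = ((7/(-2) - 2/(15*(-2))) + (4 + (-2 - 1*(-5)))/(2*(-2 - 1*(-5))))**2 = ((7*(-1/2) - 2/(-30)) + (4 + (-2 + 5))/(2*(-2 + 5)))**2 = ((-7/2 - 2*(-1/30)) + (1/2)*(4 + 3)/3)**2 = ((-7/2 + 1/15) + (1/2)*(1/3)*7)**2 = (-103/30 + 7/6)**2 = (-34/15)**2 = 1156/225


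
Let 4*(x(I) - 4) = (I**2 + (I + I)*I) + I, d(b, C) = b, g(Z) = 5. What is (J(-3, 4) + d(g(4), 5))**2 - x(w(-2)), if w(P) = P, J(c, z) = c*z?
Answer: 85/2 ≈ 42.500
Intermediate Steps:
x(I) = 4 + I/4 + 3*I**2/4 (x(I) = 4 + ((I**2 + (I + I)*I) + I)/4 = 4 + ((I**2 + (2*I)*I) + I)/4 = 4 + ((I**2 + 2*I**2) + I)/4 = 4 + (3*I**2 + I)/4 = 4 + (I + 3*I**2)/4 = 4 + (I/4 + 3*I**2/4) = 4 + I/4 + 3*I**2/4)
(J(-3, 4) + d(g(4), 5))**2 - x(w(-2)) = (-3*4 + 5)**2 - (4 + (1/4)*(-2) + (3/4)*(-2)**2) = (-12 + 5)**2 - (4 - 1/2 + (3/4)*4) = (-7)**2 - (4 - 1/2 + 3) = 49 - 1*13/2 = 49 - 13/2 = 85/2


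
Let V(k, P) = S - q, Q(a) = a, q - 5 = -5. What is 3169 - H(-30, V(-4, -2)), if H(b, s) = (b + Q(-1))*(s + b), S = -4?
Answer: 2115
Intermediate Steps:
q = 0 (q = 5 - 5 = 0)
V(k, P) = -4 (V(k, P) = -4 - 1*0 = -4 + 0 = -4)
H(b, s) = (-1 + b)*(b + s) (H(b, s) = (b - 1)*(s + b) = (-1 + b)*(b + s))
3169 - H(-30, V(-4, -2)) = 3169 - ((-30)**2 - 1*(-30) - 1*(-4) - 30*(-4)) = 3169 - (900 + 30 + 4 + 120) = 3169 - 1*1054 = 3169 - 1054 = 2115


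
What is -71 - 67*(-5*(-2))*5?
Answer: -3421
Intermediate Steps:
-71 - 67*(-5*(-2))*5 = -71 - 670*5 = -71 - 67*50 = -71 - 3350 = -3421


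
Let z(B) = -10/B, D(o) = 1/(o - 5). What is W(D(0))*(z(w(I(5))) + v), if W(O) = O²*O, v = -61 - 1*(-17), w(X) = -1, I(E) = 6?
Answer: 34/125 ≈ 0.27200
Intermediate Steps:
D(o) = 1/(-5 + o)
v = -44 (v = -61 + 17 = -44)
W(O) = O³
W(D(0))*(z(w(I(5))) + v) = (1/(-5 + 0))³*(-10/(-1) - 44) = (1/(-5))³*(-10*(-1) - 44) = (-⅕)³*(10 - 44) = -1/125*(-34) = 34/125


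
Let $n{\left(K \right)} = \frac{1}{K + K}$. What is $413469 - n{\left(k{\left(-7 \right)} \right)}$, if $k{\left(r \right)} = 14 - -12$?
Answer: $\frac{21500387}{52} \approx 4.1347 \cdot 10^{5}$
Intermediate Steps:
$k{\left(r \right)} = 26$ ($k{\left(r \right)} = 14 + 12 = 26$)
$n{\left(K \right)} = \frac{1}{2 K}$
$413469 - n{\left(k{\left(-7 \right)} \right)} = 413469 - \frac{1}{2 \cdot 26} = 413469 - \frac{1}{2} \cdot \frac{1}{26} = 413469 - \frac{1}{52} = \frac{21500387}{52}$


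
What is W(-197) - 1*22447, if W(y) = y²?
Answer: 16362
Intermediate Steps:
W(-197) - 1*22447 = (-197)² - 1*22447 = 38809 - 22447 = 16362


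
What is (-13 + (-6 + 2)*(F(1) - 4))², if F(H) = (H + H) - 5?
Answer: 225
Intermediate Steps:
F(H) = -5 + 2*H (F(H) = 2*H - 5 = -5 + 2*H)
(-13 + (-6 + 2)*(F(1) - 4))² = (-13 + (-6 + 2)*((-5 + 2*1) - 4))² = (-13 - 4*((-5 + 2) - 4))² = (-13 - 4*(-3 - 4))² = (-13 - 4*(-7))² = (-13 + 28)² = 15² = 225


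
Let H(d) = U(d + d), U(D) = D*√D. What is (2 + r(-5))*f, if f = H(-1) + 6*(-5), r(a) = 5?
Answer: -210 - 14*I*√2 ≈ -210.0 - 19.799*I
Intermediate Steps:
U(D) = D^(3/2)
H(d) = 2*√2*d^(3/2) (H(d) = (d + d)^(3/2) = (2*d)^(3/2) = 2*√2*d^(3/2))
f = -30 - 2*I*√2 (f = 2*√2*(-1)^(3/2) + 6*(-5) = 2*√2*(-I) - 30 = -2*I*√2 - 30 = -30 - 2*I*√2 ≈ -30.0 - 2.8284*I)
(2 + r(-5))*f = (2 + 5)*(-30 - 2*I*√2) = 7*(-30 - 2*I*√2) = -210 - 14*I*√2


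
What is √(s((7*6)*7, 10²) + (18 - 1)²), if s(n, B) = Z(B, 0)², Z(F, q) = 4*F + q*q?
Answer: √160289 ≈ 400.36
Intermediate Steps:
Z(F, q) = q² + 4*F (Z(F, q) = 4*F + q² = q² + 4*F)
s(n, B) = 16*B² (s(n, B) = (0² + 4*B)² = (0 + 4*B)² = (4*B)² = 16*B²)
√(s((7*6)*7, 10²) + (18 - 1)²) = √(16*(10²)² + (18 - 1)²) = √(16*100² + 17²) = √(16*10000 + 289) = √(160000 + 289) = √160289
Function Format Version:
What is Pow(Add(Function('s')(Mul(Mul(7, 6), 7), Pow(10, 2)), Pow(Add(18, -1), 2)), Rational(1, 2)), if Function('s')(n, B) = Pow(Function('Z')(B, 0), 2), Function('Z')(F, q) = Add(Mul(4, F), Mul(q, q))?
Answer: Pow(160289, Rational(1, 2)) ≈ 400.36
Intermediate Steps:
Function('Z')(F, q) = Add(Pow(q, 2), Mul(4, F)) (Function('Z')(F, q) = Add(Mul(4, F), Pow(q, 2)) = Add(Pow(q, 2), Mul(4, F)))
Function('s')(n, B) = Mul(16, Pow(B, 2)) (Function('s')(n, B) = Pow(Add(Pow(0, 2), Mul(4, B)), 2) = Pow(Add(0, Mul(4, B)), 2) = Pow(Mul(4, B), 2) = Mul(16, Pow(B, 2)))
Pow(Add(Function('s')(Mul(Mul(7, 6), 7), Pow(10, 2)), Pow(Add(18, -1), 2)), Rational(1, 2)) = Pow(Add(Mul(16, Pow(Pow(10, 2), 2)), Pow(Add(18, -1), 2)), Rational(1, 2)) = Pow(Add(Mul(16, Pow(100, 2)), Pow(17, 2)), Rational(1, 2)) = Pow(Add(Mul(16, 10000), 289), Rational(1, 2)) = Pow(Add(160000, 289), Rational(1, 2)) = Pow(160289, Rational(1, 2))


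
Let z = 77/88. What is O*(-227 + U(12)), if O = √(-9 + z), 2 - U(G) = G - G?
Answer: -225*I*√130/4 ≈ -641.35*I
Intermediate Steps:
U(G) = 2 (U(G) = 2 - (G - G) = 2 - 1*0 = 2 + 0 = 2)
z = 7/8 (z = 77*(1/88) = 7/8 ≈ 0.87500)
O = I*√130/4 (O = √(-9 + 7/8) = √(-65/8) = I*√130/4 ≈ 2.8504*I)
O*(-227 + U(12)) = (I*√130/4)*(-227 + 2) = (I*√130/4)*(-225) = -225*I*√130/4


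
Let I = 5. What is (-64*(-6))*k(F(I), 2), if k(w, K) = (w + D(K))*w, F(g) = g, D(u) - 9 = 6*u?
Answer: 49920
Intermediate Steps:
D(u) = 9 + 6*u
k(w, K) = w*(9 + w + 6*K) (k(w, K) = (w + (9 + 6*K))*w = (9 + w + 6*K)*w = w*(9 + w + 6*K))
(-64*(-6))*k(F(I), 2) = (-64*(-6))*(5*(9 + 5 + 6*2)) = 384*(5*(9 + 5 + 12)) = 384*(5*26) = 384*130 = 49920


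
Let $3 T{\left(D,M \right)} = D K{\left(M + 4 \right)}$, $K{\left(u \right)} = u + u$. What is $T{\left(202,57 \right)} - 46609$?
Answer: $- \frac{115183}{3} \approx -38394.0$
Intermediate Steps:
$K{\left(u \right)} = 2 u$
$T{\left(D,M \right)} = \frac{D \left(8 + 2 M\right)}{3}$ ($T{\left(D,M \right)} = \frac{D 2 \left(M + 4\right)}{3} = \frac{D 2 \left(4 + M\right)}{3} = \frac{D \left(8 + 2 M\right)}{3}$)
$T{\left(202,57 \right)} - 46609 = \frac{2}{3} \cdot 202 \left(4 + 57\right) - 46609 = \frac{2}{3} \cdot 202 \cdot 61 - 46609 = \frac{24644}{3} - 46609 = - \frac{115183}{3}$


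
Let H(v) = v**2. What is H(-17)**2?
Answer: 83521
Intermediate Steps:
H(-17)**2 = ((-17)**2)**2 = 289**2 = 83521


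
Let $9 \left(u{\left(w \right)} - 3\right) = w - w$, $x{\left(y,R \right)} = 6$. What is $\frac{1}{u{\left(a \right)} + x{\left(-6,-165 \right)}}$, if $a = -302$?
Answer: $\frac{1}{9} \approx 0.11111$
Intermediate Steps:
$u{\left(w \right)} = 3$ ($u{\left(w \right)} = 3 + \frac{w - w}{9} = 3 + \frac{1}{9} \cdot 0 = 3 + 0 = 3$)
$\frac{1}{u{\left(a \right)} + x{\left(-6,-165 \right)}} = \frac{1}{3 + 6} = \frac{1}{9}$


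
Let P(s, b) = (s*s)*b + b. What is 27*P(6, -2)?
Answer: -1998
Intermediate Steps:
P(s, b) = b + b*s² (P(s, b) = s²*b + b = b*s² + b = b + b*s²)
27*P(6, -2) = 27*(-2*(1 + 6²)) = 27*(-2*(1 + 36)) = 27*(-2*37) = 27*(-74) = -1998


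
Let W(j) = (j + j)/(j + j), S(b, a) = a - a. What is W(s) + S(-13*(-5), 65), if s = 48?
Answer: 1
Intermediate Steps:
S(b, a) = 0
W(j) = 1 (W(j) = (2*j)/((2*j)) = (2*j)*(1/(2*j)) = 1)
W(s) + S(-13*(-5), 65) = 1 + 0 = 1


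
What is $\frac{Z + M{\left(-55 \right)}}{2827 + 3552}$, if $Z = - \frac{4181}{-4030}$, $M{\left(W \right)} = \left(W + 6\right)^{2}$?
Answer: $\frac{9680211}{25707370} \approx 0.37655$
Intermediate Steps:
$M{\left(W \right)} = \left(6 + W\right)^{2}$
$Z = \frac{4181}{4030}$ ($Z = \left(-4181\right) \left(- \frac{1}{4030}\right) = \frac{4181}{4030} \approx 1.0375$)
$\frac{Z + M{\left(-55 \right)}}{2827 + 3552} = \frac{\frac{4181}{4030} + \left(6 - 55\right)^{2}}{2827 + 3552} = \frac{\frac{4181}{4030} + \left(-49\right)^{2}}{6379} = \left(\frac{4181}{4030} + 2401\right) \frac{1}{6379} = \frac{9680211}{4030} \cdot \frac{1}{6379} = \frac{9680211}{25707370}$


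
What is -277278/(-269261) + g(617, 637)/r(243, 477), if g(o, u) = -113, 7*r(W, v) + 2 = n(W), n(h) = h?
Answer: -146161453/64891901 ≈ -2.2524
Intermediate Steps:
r(W, v) = -2/7 + W/7
-277278/(-269261) + g(617, 637)/r(243, 477) = -277278/(-269261) - 113/(-2/7 + (1/7)*243) = -277278*(-1/269261) - 113/(-2/7 + 243/7) = 277278/269261 - 113/241/7 = 277278/269261 - 113*7/241 = 277278/269261 - 791/241 = -146161453/64891901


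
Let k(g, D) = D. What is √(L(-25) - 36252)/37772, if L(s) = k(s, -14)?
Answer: I*√36266/37772 ≈ 0.0050417*I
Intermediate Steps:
L(s) = -14
√(L(-25) - 36252)/37772 = √(-14 - 36252)/37772 = √(-36266)*(1/37772) = (I*√36266)*(1/37772) = I*√36266/37772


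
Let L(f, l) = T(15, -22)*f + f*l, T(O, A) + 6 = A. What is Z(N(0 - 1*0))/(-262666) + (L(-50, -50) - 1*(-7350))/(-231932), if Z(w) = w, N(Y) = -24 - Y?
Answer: -737356533/15230162678 ≈ -0.048414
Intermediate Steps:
T(O, A) = -6 + A
L(f, l) = -28*f + f*l (L(f, l) = (-6 - 22)*f + f*l = -28*f + f*l)
Z(N(0 - 1*0))/(-262666) + (L(-50, -50) - 1*(-7350))/(-231932) = (-24 - (0 - 1*0))/(-262666) + (-50*(-28 - 50) - 1*(-7350))/(-231932) = (-24 - (0 + 0))*(-1/262666) + (-50*(-78) + 7350)*(-1/231932) = (-24 - 1*0)*(-1/262666) + (3900 + 7350)*(-1/231932) = (-24 + 0)*(-1/262666) + 11250*(-1/231932) = -24*(-1/262666) - 5625/115966 = 12/131333 - 5625/115966 = -737356533/15230162678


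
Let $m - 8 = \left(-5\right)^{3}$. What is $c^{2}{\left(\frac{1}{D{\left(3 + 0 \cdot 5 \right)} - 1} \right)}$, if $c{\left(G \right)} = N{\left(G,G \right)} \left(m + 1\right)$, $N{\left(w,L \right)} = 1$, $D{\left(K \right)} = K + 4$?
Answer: $13456$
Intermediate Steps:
$D{\left(K \right)} = 4 + K$
$m = -117$ ($m = 8 + \left(-5\right)^{3} = 8 - 125 = -117$)
$c{\left(G \right)} = -116$ ($c{\left(G \right)} = 1 \left(-117 + 1\right) = 1 \left(-116\right) = -116$)
$c^{2}{\left(\frac{1}{D{\left(3 + 0 \cdot 5 \right)} - 1} \right)} = \left(-116\right)^{2} = 13456$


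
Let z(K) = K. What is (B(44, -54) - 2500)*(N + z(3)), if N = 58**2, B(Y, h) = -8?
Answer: -8444436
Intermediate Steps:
N = 3364
(B(44, -54) - 2500)*(N + z(3)) = (-8 - 2500)*(3364 + 3) = -2508*3367 = -8444436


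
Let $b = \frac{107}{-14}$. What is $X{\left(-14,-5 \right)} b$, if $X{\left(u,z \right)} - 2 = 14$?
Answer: $- \frac{856}{7} \approx -122.29$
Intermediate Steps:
$X{\left(u,z \right)} = 16$ ($X{\left(u,z \right)} = 2 + 14 = 16$)
$b = - \frac{107}{14}$ ($b = 107 \left(- \frac{1}{14}\right) = - \frac{107}{14} \approx -7.6429$)
$X{\left(-14,-5 \right)} b = 16 \left(- \frac{107}{14}\right) = - \frac{856}{7}$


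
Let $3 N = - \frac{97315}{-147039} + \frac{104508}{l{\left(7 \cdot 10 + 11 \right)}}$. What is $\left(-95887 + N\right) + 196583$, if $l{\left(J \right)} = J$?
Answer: $\frac{133825583197}{1323351} \approx 1.0113 \cdot 10^{5}$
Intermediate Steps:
$N = \frac{569430901}{1323351}$ ($N = \frac{- \frac{97315}{-147039} + \frac{104508}{7 \cdot 10 + 11}}{3} = \frac{\left(-97315\right) \left(- \frac{1}{147039}\right) + \frac{104508}{70 + 11}}{3} = \frac{\frac{97315}{147039} + \frac{104508}{81}}{3} = \frac{\frac{97315}{147039} + 104508 \cdot \frac{1}{81}}{3} = \frac{\frac{97315}{147039} + \frac{11612}{9}}{3} = \frac{1}{3} \cdot \frac{569430901}{441117} = \frac{569430901}{1323351} \approx 430.29$)
$\left(-95887 + N\right) + 196583 = \left(-95887 + \frac{569430901}{1323351}\right) + 196583 = - \frac{126322726436}{1323351} + 196583 = \frac{133825583197}{1323351}$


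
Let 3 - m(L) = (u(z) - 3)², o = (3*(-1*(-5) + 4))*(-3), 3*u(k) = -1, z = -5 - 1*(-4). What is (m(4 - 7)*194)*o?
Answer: 127458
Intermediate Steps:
z = -1 (z = -5 + 4 = -1)
u(k) = -⅓ (u(k) = (⅓)*(-1) = -⅓)
o = -81 (o = (3*(5 + 4))*(-3) = (3*9)*(-3) = 27*(-3) = -81)
m(L) = -73/9 (m(L) = 3 - (-⅓ - 3)² = 3 - (-10/3)² = 3 - 1*100/9 = 3 - 100/9 = -73/9)
(m(4 - 7)*194)*o = -73/9*194*(-81) = -14162/9*(-81) = 127458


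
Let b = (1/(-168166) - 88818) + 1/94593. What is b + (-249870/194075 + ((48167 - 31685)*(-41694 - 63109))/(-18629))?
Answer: 44918067368616151210187/11502343331247080130 ≈ 3905.1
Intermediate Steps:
b = -1412856919496711/15907326438 (b = (-1/168166 - 88818) + 1/94593 = -14936167789/168166 + 1/94593 = -1412856919496711/15907326438 ≈ -88818.)
b + (-249870/194075 + ((48167 - 31685)*(-41694 - 63109))/(-18629)) = -1412856919496711/15907326438 + (-249870/194075 + ((48167 - 31685)*(-41694 - 63109))/(-18629)) = -1412856919496711/15907326438 + (-249870*1/194075 + (16482*(-104803))*(-1/18629)) = -1412856919496711/15907326438 + (-49974/38815 - 1727363046*(-1/18629)) = -1412856919496711/15907326438 + (-49974/38815 + 1727363046/18629) = -1412856919496711/15907326438 + 67046665664844/723084635 = 44918067368616151210187/11502343331247080130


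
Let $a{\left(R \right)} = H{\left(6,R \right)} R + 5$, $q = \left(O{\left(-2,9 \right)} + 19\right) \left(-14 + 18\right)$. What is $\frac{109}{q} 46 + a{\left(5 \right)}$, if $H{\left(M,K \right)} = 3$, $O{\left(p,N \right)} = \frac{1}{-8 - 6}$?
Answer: $\frac{22849}{265} \approx 86.223$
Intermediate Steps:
$O{\left(p,N \right)} = - \frac{1}{14}$ ($O{\left(p,N \right)} = \frac{1}{-14} = - \frac{1}{14}$)
$q = \frac{530}{7}$ ($q = \left(- \frac{1}{14} + 19\right) \left(-14 + 18\right) = \frac{265}{14} \cdot 4 = \frac{530}{7} \approx 75.714$)
$a{\left(R \right)} = 5 + 3 R$ ($a{\left(R \right)} = 3 R + 5 = 5 + 3 R$)
$\frac{109}{q} 46 + a{\left(5 \right)} = \frac{109}{\frac{530}{7}} \cdot 46 + \left(5 + 3 \cdot 5\right) = 109 \cdot \frac{7}{530} \cdot 46 + \left(5 + 15\right) = \frac{763}{530} \cdot 46 + 20 = \frac{17549}{265} + 20 = \frac{22849}{265}$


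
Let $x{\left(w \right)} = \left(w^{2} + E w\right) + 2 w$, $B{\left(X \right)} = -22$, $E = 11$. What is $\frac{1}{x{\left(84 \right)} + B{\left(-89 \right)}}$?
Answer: $\frac{1}{8126} \approx 0.00012306$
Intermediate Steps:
$x{\left(w \right)} = w^{2} + 13 w$ ($x{\left(w \right)} = \left(w^{2} + 11 w\right) + 2 w = w^{2} + 13 w$)
$\frac{1}{x{\left(84 \right)} + B{\left(-89 \right)}} = \frac{1}{84 \left(13 + 84\right) - 22} = \frac{1}{84 \cdot 97 - 22} = \frac{1}{8148 - 22} = \frac{1}{8126}$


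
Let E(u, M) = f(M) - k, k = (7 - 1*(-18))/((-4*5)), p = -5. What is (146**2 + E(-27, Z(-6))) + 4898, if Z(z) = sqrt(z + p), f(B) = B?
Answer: 104861/4 + I*sqrt(11) ≈ 26215.0 + 3.3166*I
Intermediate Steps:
Z(z) = sqrt(-5 + z) (Z(z) = sqrt(z - 5) = sqrt(-5 + z))
k = -5/4 (k = (7 + 18)/(-20) = 25*(-1/20) = -5/4 ≈ -1.2500)
E(u, M) = 5/4 + M (E(u, M) = M - 1*(-5/4) = M + 5/4 = 5/4 + M)
(146**2 + E(-27, Z(-6))) + 4898 = (146**2 + (5/4 + sqrt(-5 - 6))) + 4898 = (21316 + (5/4 + sqrt(-11))) + 4898 = (21316 + (5/4 + I*sqrt(11))) + 4898 = (85269/4 + I*sqrt(11)) + 4898 = 104861/4 + I*sqrt(11)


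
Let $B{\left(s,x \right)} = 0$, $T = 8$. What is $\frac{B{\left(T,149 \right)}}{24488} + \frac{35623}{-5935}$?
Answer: $- \frac{35623}{5935} \approx -6.0022$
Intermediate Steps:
$\frac{B{\left(T,149 \right)}}{24488} + \frac{35623}{-5935} = \frac{0}{24488} + \frac{35623}{-5935} = 0 \cdot \frac{1}{24488} + 35623 \left(- \frac{1}{5935}\right) = 0 - \frac{35623}{5935} = - \frac{35623}{5935}$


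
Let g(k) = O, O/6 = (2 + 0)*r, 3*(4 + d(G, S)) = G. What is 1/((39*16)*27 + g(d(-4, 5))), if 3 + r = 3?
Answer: 1/16848 ≈ 5.9354e-5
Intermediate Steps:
r = 0 (r = -3 + 3 = 0)
d(G, S) = -4 + G/3
O = 0 (O = 6*((2 + 0)*0) = 6*(2*0) = 6*0 = 0)
g(k) = 0
1/((39*16)*27 + g(d(-4, 5))) = 1/((39*16)*27 + 0) = 1/(624*27 + 0) = 1/(16848 + 0) = 1/16848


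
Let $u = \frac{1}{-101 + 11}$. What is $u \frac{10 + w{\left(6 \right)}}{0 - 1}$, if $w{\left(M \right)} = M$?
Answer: $\frac{8}{45} \approx 0.17778$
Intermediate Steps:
$u = - \frac{1}{90}$ ($u = \frac{1}{-90} = - \frac{1}{90} \approx -0.011111$)
$u \frac{10 + w{\left(6 \right)}}{0 - 1} = - \frac{\left(10 + 6\right) \frac{1}{0 - 1}}{90} = - \frac{16 \frac{1}{-1}}{90} = - \frac{16 \left(-1\right)}{90} = \left(- \frac{1}{90}\right) \left(-16\right) = \frac{8}{45}$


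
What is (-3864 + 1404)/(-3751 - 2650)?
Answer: 2460/6401 ≈ 0.38432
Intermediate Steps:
(-3864 + 1404)/(-3751 - 2650) = -2460/(-6401) = -2460*(-1/6401) = 2460/6401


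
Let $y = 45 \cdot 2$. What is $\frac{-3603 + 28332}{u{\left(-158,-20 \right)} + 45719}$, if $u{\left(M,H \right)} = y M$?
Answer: $\frac{24729}{31499} \approx 0.78507$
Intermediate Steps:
$y = 90$
$u{\left(M,H \right)} = 90 M$
$\frac{-3603 + 28332}{u{\left(-158,-20 \right)} + 45719} = \frac{-3603 + 28332}{90 \left(-158\right) + 45719} = \frac{24729}{-14220 + 45719} = \frac{24729}{31499}$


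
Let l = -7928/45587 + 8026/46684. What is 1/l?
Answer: -1064091754/2114745 ≈ -503.18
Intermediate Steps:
l = -2114745/1064091754 (l = -7928*1/45587 + 8026*(1/46684) = -7928/45587 + 4013/23342 = -2114745/1064091754 ≈ -0.0019874)
1/l = 1/(-2114745/1064091754) = -1064091754/2114745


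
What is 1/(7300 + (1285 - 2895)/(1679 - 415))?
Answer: 632/4612795 ≈ 0.00013701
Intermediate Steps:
1/(7300 + (1285 - 2895)/(1679 - 415)) = 1/(7300 - 1610/1264) = 1/(7300 - 1610*1/1264) = 1/(7300 - 805/632) = 1/(4612795/632) = 632/4612795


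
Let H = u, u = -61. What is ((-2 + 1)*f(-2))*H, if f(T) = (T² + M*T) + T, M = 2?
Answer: -122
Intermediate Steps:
f(T) = T² + 3*T (f(T) = (T² + 2*T) + T = T² + 3*T)
H = -61
((-2 + 1)*f(-2))*H = ((-2 + 1)*(-2*(3 - 2)))*(-61) = -(-2)*(-61) = -1*(-2)*(-61) = 2*(-61) = -122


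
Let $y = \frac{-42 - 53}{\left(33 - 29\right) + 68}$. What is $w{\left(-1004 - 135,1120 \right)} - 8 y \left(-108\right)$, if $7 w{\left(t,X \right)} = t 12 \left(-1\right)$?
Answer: $\frac{5688}{7} \approx 812.57$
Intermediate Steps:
$y = - \frac{95}{72}$ ($y = - \frac{95}{4 + 68} = - \frac{95}{72} \approx -1.3194$)
$w{\left(t,X \right)} = - \frac{12 t}{7}$ ($w{\left(t,X \right)} = \frac{t 12 \left(-1\right)}{7} = \frac{12 t \left(-1\right)}{7} = \frac{\left(-12\right) t}{7} = - \frac{12 t}{7}$)
$w{\left(-1004 - 135,1120 \right)} - 8 y \left(-108\right) = - \frac{12 \left(-1004 - 135\right)}{7} - 8 \left(- \frac{95}{72}\right) \left(-108\right) = \left(- \frac{12}{7}\right) \left(-1139\right) - \left(- \frac{95}{9}\right) \left(-108\right) = \frac{13668}{7} - 1140 = \frac{5688}{7}$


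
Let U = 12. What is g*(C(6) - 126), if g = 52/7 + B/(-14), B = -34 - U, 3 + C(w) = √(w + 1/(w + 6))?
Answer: -9675/7 + 25*√219/14 ≈ -1355.7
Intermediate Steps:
C(w) = -3 + √(w + 1/(6 + w)) (C(w) = -3 + √(w + 1/(w + 6)) = -3 + √(w + 1/(6 + w)))
B = -46 (B = -34 - 1*12 = -34 - 12 = -46)
g = 75/7 (g = 52/7 - 46/(-14) = 52*(⅐) - 46*(-1/14) = 52/7 + 23/7 = 75/7 ≈ 10.714)
g*(C(6) - 126) = 75*((-3 + √((1 + 6*(6 + 6))/(6 + 6))) - 126)/7 = 75*((-3 + √((1 + 6*12)/12)) - 126)/7 = 75*((-3 + √((1 + 72)/12)) - 126)/7 = 75*((-3 + √((1/12)*73)) - 126)/7 = 75*((-3 + √(73/12)) - 126)/7 = 75*((-3 + √219/6) - 126)/7 = 75*(-129 + √219/6)/7 = -9675/7 + 25*√219/14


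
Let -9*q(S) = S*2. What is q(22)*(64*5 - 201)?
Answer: -5236/9 ≈ -581.78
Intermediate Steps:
q(S) = -2*S/9 (q(S) = -S*2/9 = -2*S/9)
q(22)*(64*5 - 201) = (-2/9*22)*(64*5 - 201) = -44*(320 - 201)/9 = -44/9*119 = -5236/9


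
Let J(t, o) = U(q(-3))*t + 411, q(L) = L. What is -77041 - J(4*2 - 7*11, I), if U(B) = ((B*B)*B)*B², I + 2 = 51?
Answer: -94219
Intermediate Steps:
I = 49 (I = -2 + 51 = 49)
U(B) = B⁵ (U(B) = (B²*B)*B² = B³*B² = B⁵)
J(t, o) = 411 - 243*t (J(t, o) = (-3)⁵*t + 411 = -243*t + 411 = 411 - 243*t)
-77041 - J(4*2 - 7*11, I) = -77041 - (411 - 243*(4*2 - 7*11)) = -77041 - (411 - 243*(8 - 77)) = -77041 - (411 - 243*(-69)) = -77041 - (411 + 16767) = -77041 - 1*17178 = -77041 - 17178 = -94219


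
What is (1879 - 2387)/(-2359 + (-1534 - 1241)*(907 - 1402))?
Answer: -254/685633 ≈ -0.00037046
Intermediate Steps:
(1879 - 2387)/(-2359 + (-1534 - 1241)*(907 - 1402)) = -508/(-2359 - 2775*(-495)) = -508/(-2359 + 1373625) = -508/1371266 = -508*1/1371266 = -254/685633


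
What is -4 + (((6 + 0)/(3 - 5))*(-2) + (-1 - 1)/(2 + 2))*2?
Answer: 7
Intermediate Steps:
-4 + (((6 + 0)/(3 - 5))*(-2) + (-1 - 1)/(2 + 2))*2 = -4 + ((6/(-2))*(-2) - 2/4)*2 = -4 + ((6*(-½))*(-2) - 2*¼)*2 = -4 + (-3*(-2) - ½)*2 = -4 + (6 - ½)*2 = -4 + (11/2)*2 = -4 + 11 = 7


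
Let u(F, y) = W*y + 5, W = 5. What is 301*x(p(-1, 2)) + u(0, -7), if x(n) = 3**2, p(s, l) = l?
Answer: 2679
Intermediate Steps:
u(F, y) = 5 + 5*y (u(F, y) = 5*y + 5 = 5 + 5*y)
x(n) = 9
301*x(p(-1, 2)) + u(0, -7) = 301*9 + (5 + 5*(-7)) = 2709 + (5 - 35) = 2709 - 30 = 2679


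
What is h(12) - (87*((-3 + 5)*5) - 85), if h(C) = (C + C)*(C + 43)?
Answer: 535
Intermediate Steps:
h(C) = 2*C*(43 + C) (h(C) = (2*C)*(43 + C) = 2*C*(43 + C))
h(12) - (87*((-3 + 5)*5) - 85) = 2*12*(43 + 12) - (87*((-3 + 5)*5) - 85) = 2*12*55 - (87*(2*5) - 85) = 1320 - (87*10 - 85) = 1320 - (870 - 85) = 1320 - 1*785 = 1320 - 785 = 535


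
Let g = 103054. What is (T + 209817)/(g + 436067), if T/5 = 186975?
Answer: 381564/179707 ≈ 2.1233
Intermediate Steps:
T = 934875 (T = 5*186975 = 934875)
(T + 209817)/(g + 436067) = (934875 + 209817)/(103054 + 436067) = 1144692/539121 = 1144692*(1/539121) = 381564/179707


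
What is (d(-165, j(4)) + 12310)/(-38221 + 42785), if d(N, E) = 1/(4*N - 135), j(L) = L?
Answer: 9786449/3628380 ≈ 2.6972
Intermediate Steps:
d(N, E) = 1/(-135 + 4*N)
(d(-165, j(4)) + 12310)/(-38221 + 42785) = (1/(-135 + 4*(-165)) + 12310)/(-38221 + 42785) = (1/(-135 - 660) + 12310)/4564 = (1/(-795) + 12310)*(1/4564) = (-1/795 + 12310)*(1/4564) = (9786449/795)*(1/4564) = 9786449/3628380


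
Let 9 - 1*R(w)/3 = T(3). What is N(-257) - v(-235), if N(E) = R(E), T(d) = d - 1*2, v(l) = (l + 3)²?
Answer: -53800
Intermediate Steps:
v(l) = (3 + l)²
T(d) = -2 + d (T(d) = d - 2 = -2 + d)
R(w) = 24 (R(w) = 27 - 3*(-2 + 3) = 27 - 3*1 = 27 - 3 = 24)
N(E) = 24
N(-257) - v(-235) = 24 - (3 - 235)² = 24 - 1*(-232)² = 24 - 1*53824 = 24 - 53824 = -53800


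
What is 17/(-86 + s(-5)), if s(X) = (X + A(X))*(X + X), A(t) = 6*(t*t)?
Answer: -17/1536 ≈ -0.011068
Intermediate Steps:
A(t) = 6*t²
s(X) = 2*X*(X + 6*X²) (s(X) = (X + 6*X²)*(X + X) = (X + 6*X²)*(2*X) = 2*X*(X + 6*X²))
17/(-86 + s(-5)) = 17/(-86 + (-5)²*(2 + 12*(-5))) = 17/(-86 + 25*(2 - 60)) = 17/(-86 + 25*(-58)) = 17/(-86 - 1450) = 17/(-1536) = -1/1536*17 = -17/1536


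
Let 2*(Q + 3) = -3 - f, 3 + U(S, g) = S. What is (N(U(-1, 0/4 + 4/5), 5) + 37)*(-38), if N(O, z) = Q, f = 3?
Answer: -1178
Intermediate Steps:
U(S, g) = -3 + S
Q = -6 (Q = -3 + (-3 - 1*3)/2 = -3 + (-3 - 3)/2 = -3 + (1/2)*(-6) = -3 - 3 = -6)
N(O, z) = -6
(N(U(-1, 0/4 + 4/5), 5) + 37)*(-38) = (-6 + 37)*(-38) = 31*(-38) = -1178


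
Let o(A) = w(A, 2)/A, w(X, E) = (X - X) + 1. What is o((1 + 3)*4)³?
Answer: 1/4096 ≈ 0.00024414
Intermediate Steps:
w(X, E) = 1 (w(X, E) = 0 + 1 = 1)
o(A) = 1/A
o((1 + 3)*4)³ = (1/((1 + 3)*4))³ = (1/(4*4))³ = (1/16)³ = 1/4096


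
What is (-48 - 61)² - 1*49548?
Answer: -37667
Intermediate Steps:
(-48 - 61)² - 1*49548 = (-109)² - 49548 = 11881 - 49548 = -37667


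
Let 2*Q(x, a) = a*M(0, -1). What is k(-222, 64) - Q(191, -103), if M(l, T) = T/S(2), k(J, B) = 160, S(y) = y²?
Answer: 1177/8 ≈ 147.13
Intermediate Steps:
M(l, T) = T/4 (M(l, T) = T/(2²) = T/4)
Q(x, a) = -a/8 (Q(x, a) = (a*((¼)*(-1)))/2 = (a*(-¼))/2 = (-a/4)/2 = -a/8)
k(-222, 64) - Q(191, -103) = 160 - (-1)*(-103)/8 = 160 - 1*103/8 = 160 - 103/8 = 1177/8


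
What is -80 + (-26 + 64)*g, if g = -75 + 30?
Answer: -1790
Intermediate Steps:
g = -45
-80 + (-26 + 64)*g = -80 + (-26 + 64)*(-45) = -80 + 38*(-45) = -80 - 1710 = -1790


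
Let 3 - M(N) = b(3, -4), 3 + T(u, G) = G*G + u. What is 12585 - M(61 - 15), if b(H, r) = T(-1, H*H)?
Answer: 12659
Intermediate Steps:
T(u, G) = -3 + u + G² (T(u, G) = -3 + (G*G + u) = -3 + (G² + u) = -3 + (u + G²) = -3 + u + G²)
b(H, r) = -4 + H⁴ (b(H, r) = -3 - 1 + (H*H)² = -3 - 1 + (H²)² = -3 - 1 + H⁴ = -4 + H⁴)
M(N) = -74 (M(N) = 3 - (-4 + 3⁴) = 3 - (-4 + 81) = 3 - 1*77 = 3 - 77 = -74)
12585 - M(61 - 15) = 12585 - 1*(-74) = 12585 + 74 = 12659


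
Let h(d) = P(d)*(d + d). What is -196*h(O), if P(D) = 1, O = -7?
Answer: 2744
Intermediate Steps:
h(d) = 2*d (h(d) = 1*(d + d) = 1*(2*d) = 2*d)
-196*h(O) = -392*(-7) = -196*(-14) = 2744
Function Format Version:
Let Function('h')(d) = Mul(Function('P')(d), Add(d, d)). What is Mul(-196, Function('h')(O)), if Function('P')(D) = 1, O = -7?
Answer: 2744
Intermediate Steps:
Function('h')(d) = Mul(2, d) (Function('h')(d) = Mul(1, Add(d, d)) = Mul(1, Mul(2, d)) = Mul(2, d))
Mul(-196, Function('h')(O)) = Mul(-196, Mul(2, -7)) = Mul(-196, -14) = 2744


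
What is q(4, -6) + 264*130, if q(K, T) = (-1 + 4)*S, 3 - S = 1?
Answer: 34326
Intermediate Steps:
S = 2 (S = 3 - 1*1 = 3 - 1 = 2)
q(K, T) = 6 (q(K, T) = (-1 + 4)*2 = 3*2 = 6)
q(4, -6) + 264*130 = 6 + 264*130 = 6 + 34320 = 34326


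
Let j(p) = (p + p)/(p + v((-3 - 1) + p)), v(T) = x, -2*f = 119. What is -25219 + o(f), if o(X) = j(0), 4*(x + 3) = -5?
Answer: -25219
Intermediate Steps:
f = -119/2 (f = -½*119 = -119/2 ≈ -59.500)
x = -17/4 (x = -3 + (¼)*(-5) = -3 - 5/4 = -17/4 ≈ -4.2500)
v(T) = -17/4
j(p) = 2*p/(-17/4 + p) (j(p) = (p + p)/(p - 17/4) = (2*p)/(-17/4 + p) = 2*p/(-17/4 + p))
o(X) = 0 (o(X) = 8*0/(-17 + 4*0) = 8*0/(-17 + 0) = 8*0/(-17) = 8*0*(-1/17) = 0)
-25219 + o(f) = -25219 + 0 = -25219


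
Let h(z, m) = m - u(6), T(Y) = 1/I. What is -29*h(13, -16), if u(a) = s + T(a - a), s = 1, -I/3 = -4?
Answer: 5945/12 ≈ 495.42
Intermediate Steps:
I = 12 (I = -3*(-4) = 12)
T(Y) = 1/12
u(a) = 13/12 (u(a) = 1 + 1/12 = 13/12)
h(z, m) = -13/12 + m (h(z, m) = m - 1*13/12 = m - 13/12 = -13/12 + m)
-29*h(13, -16) = -29*(-13/12 - 16) = -29*(-205/12) = 5945/12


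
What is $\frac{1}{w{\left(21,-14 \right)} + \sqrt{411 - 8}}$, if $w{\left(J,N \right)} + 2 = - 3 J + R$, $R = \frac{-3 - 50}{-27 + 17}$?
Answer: $- \frac{5970}{316109} - \frac{100 \sqrt{403}}{316109} \approx -0.025237$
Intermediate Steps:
$R = \frac{53}{10}$ ($R = - \frac{53}{-10} = \left(-53\right) \left(- \frac{1}{10}\right) = \frac{53}{10} \approx 5.3$)
$w{\left(J,N \right)} = \frac{33}{10} - 3 J$ ($w{\left(J,N \right)} = -2 - \left(- \frac{53}{10} + 3 J\right) = \frac{33}{10} - 3 J$)
$\frac{1}{w{\left(21,-14 \right)} + \sqrt{411 - 8}} = \frac{1}{\left(\frac{33}{10} - 63\right) + \sqrt{411 - 8}} = \frac{1}{\left(\frac{33}{10} - 63\right) + \sqrt{403}} = \frac{1}{- \frac{597}{10} + \sqrt{403}}$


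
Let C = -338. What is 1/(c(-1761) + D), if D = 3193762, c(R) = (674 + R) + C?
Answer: 1/3192337 ≈ 3.1325e-7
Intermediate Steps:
c(R) = 336 + R (c(R) = (674 + R) - 338 = 336 + R)
1/(c(-1761) + D) = 1/((336 - 1761) + 3193762) = 1/(-1425 + 3193762) = 1/3192337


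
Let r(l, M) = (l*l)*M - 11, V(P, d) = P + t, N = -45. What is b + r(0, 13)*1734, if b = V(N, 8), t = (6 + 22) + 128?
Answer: -18963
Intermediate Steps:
t = 156 (t = 28 + 128 = 156)
V(P, d) = 156 + P (V(P, d) = P + 156 = 156 + P)
r(l, M) = -11 + M*l² (r(l, M) = l²*M - 11 = M*l² - 11 = -11 + M*l²)
b = 111 (b = 156 - 45 = 111)
b + r(0, 13)*1734 = 111 + (-11 + 13*0²)*1734 = 111 + (-11 + 13*0)*1734 = 111 + (-11 + 0)*1734 = 111 - 11*1734 = 111 - 19074 = -18963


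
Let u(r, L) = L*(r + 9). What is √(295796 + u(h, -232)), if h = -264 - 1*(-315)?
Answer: 2*√70469 ≈ 530.92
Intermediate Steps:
h = 51 (h = -264 + 315 = 51)
u(r, L) = L*(9 + r)
√(295796 + u(h, -232)) = √(295796 - 232*(9 + 51)) = √(295796 - 232*60) = √(295796 - 13920) = √281876 = 2*√70469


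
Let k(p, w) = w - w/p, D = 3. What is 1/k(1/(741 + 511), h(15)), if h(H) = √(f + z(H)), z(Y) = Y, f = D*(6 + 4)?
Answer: -√5/18765 ≈ -0.00011916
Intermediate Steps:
f = 30 (f = 3*(6 + 4) = 3*10 = 30)
h(H) = √(30 + H)
k(p, w) = w - w/p
1/k(1/(741 + 511), h(15)) = 1/(√(30 + 15) - √(30 + 15)/(1/(741 + 511))) = 1/(√45 - √45/(1/1252)) = 1/(3*√5 - 3*√5/1/1252) = 1/(3*√5 - 1*3*√5*1252) = 1/(3*√5 - 3756*√5) = 1/(-3753*√5) = -√5/18765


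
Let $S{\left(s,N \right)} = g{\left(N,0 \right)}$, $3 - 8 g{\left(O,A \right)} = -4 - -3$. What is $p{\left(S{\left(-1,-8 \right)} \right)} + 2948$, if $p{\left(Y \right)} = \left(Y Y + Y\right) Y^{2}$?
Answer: $\frac{47171}{16} \approx 2948.2$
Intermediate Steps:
$g{\left(O,A \right)} = \frac{1}{2}$ ($g{\left(O,A \right)} = \frac{3}{8} - \frac{-4 - -3}{8} = \frac{3}{8} - \frac{-4 + 3}{8} = \frac{3}{8} - - \frac{1}{8} = \frac{3}{8} + \frac{1}{8} = \frac{1}{2}$)
$S{\left(s,N \right)} = \frac{1}{2}$
$p{\left(Y \right)} = Y^{2} \left(Y + Y^{2}\right)$ ($p{\left(Y \right)} = \left(Y^{2} + Y\right) Y^{2} = \left(Y + Y^{2}\right) Y^{2} = Y^{2} \left(Y + Y^{2}\right)$)
$p{\left(S{\left(-1,-8 \right)} \right)} + 2948 = \frac{1 + \frac{1}{2}}{8} + 2948 = \frac{1}{8} \cdot \frac{3}{2} + 2948 = \frac{3}{16} + 2948 = \frac{47171}{16}$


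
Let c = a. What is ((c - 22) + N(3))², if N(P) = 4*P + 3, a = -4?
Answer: 121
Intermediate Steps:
c = -4
N(P) = 3 + 4*P
((c - 22) + N(3))² = ((-4 - 22) + (3 + 4*3))² = (-26 + (3 + 12))² = (-26 + 15)² = (-11)² = 121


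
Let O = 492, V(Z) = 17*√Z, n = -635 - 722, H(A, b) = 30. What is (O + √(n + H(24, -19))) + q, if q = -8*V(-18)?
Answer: 492 + I*√1327 - 408*I*√2 ≈ 492.0 - 540.57*I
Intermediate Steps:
n = -1357
q = -408*I*√2 (q = -136*√(-18) = -136*3*I*√2 = -408*I*√2 ≈ -577.0*I)
(O + √(n + H(24, -19))) + q = (492 + √(-1357 + 30)) - 408*I*√2 = (492 + √(-1327)) - 408*I*√2 = (492 + I*√1327) - 408*I*√2 = 492 + I*√1327 - 408*I*√2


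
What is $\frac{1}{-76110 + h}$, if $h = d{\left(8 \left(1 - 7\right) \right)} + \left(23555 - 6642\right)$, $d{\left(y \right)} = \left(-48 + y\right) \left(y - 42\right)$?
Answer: $- \frac{1}{50557} \approx -1.978 \cdot 10^{-5}$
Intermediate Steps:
$d{\left(y \right)} = \left(-48 + y\right) \left(-42 + y\right)$
$h = 25553$ ($h = \left(2016 + \left(8 \left(1 - 7\right)\right)^{2} - 90 \cdot 8 \left(1 - 7\right)\right) + \left(23555 - 6642\right) = \left(2016 + \left(8 \left(-6\right)\right)^{2} - 90 \cdot 8 \left(-6\right)\right) + \left(23555 - 6642\right) = \left(2016 + \left(-48\right)^{2} - -4320\right) + 16913 = \left(2016 + 2304 + 4320\right) + 16913 = 8640 + 16913 = 25553$)
$\frac{1}{-76110 + h} = \frac{1}{-76110 + 25553} = \frac{1}{-50557} = - \frac{1}{50557}$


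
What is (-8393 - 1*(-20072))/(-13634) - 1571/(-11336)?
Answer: -3263945/4545736 ≈ -0.71802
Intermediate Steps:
(-8393 - 1*(-20072))/(-13634) - 1571/(-11336) = (-8393 + 20072)*(-1/13634) - 1571*(-1/11336) = 11679*(-1/13634) + 1571/11336 = -687/802 + 1571/11336 = -3263945/4545736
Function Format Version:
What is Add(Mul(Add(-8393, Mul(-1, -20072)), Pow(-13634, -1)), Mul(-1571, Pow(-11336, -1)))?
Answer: Rational(-3263945, 4545736) ≈ -0.71802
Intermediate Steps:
Add(Mul(Add(-8393, Mul(-1, -20072)), Pow(-13634, -1)), Mul(-1571, Pow(-11336, -1))) = Add(Mul(Add(-8393, 20072), Rational(-1, 13634)), Mul(-1571, Rational(-1, 11336))) = Add(Mul(11679, Rational(-1, 13634)), Rational(1571, 11336)) = Add(Rational(-687, 802), Rational(1571, 11336)) = Rational(-3263945, 4545736)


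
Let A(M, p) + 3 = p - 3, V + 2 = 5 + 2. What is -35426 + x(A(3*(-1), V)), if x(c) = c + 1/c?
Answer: -35428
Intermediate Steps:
V = 5 (V = -2 + (5 + 2) = -2 + 7 = 5)
A(M, p) = -6 + p (A(M, p) = -3 + (p - 3) = -3 + (-3 + p) = -6 + p)
-35426 + x(A(3*(-1), V)) = -35426 + ((-6 + 5) + 1/(-6 + 5)) = -35426 + (-1 + 1/(-1)) = -35426 + (-1 - 1) = -35426 - 2 = -35428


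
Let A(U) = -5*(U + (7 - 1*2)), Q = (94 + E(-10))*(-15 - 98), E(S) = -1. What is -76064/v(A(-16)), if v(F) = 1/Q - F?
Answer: 199839144/144499 ≈ 1383.0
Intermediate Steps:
Q = -10509 (Q = (94 - 1)*(-15 - 98) = 93*(-113) = -10509)
A(U) = -25 - 5*U (A(U) = -5*(U + (7 - 2)) = -5*(U + 5) = -5*(5 + U) = -25 - 5*U)
v(F) = -1/10509 - F (v(F) = 1/(-10509) - F = -1/10509 - F)
-76064/v(A(-16)) = -76064/(-1/10509 - (-25 - 5*(-16))) = -76064/(-1/10509 - (-25 + 80)) = -76064/(-1/10509 - 1*55) = -76064/(-1/10509 - 55) = -76064/(-577996/10509) = -76064*(-10509/577996) = 199839144/144499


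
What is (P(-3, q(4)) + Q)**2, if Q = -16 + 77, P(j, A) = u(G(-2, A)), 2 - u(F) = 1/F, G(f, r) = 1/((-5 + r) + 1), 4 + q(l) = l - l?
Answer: 5041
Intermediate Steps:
q(l) = -4 (q(l) = -4 + (l - l) = -4 + 0 = -4)
G(f, r) = 1/(-4 + r)
u(F) = 2 - 1/F
P(j, A) = 6 - A (P(j, A) = 2 - 1/(1/(-4 + A)) = 2 - (-4 + A) = 2 + (4 - A) = 6 - A)
Q = 61
(P(-3, q(4)) + Q)**2 = ((6 - 1*(-4)) + 61)**2 = ((6 + 4) + 61)**2 = (10 + 61)**2 = 71**2 = 5041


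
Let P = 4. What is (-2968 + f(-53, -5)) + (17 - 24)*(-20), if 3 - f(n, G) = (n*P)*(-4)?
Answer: -3673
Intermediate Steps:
f(n, G) = 3 + 16*n (f(n, G) = 3 - n*4*(-4) = 3 - 4*n*(-4) = 3 - (-16)*n = 3 + 16*n)
(-2968 + f(-53, -5)) + (17 - 24)*(-20) = (-2968 + (3 + 16*(-53))) + (17 - 24)*(-20) = (-2968 + (3 - 848)) - 7*(-20) = (-2968 - 845) + 140 = -3813 + 140 = -3673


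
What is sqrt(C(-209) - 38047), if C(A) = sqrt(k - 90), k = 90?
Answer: I*sqrt(38047) ≈ 195.06*I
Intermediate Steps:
C(A) = 0 (C(A) = sqrt(90 - 90) = sqrt(0) = 0)
sqrt(C(-209) - 38047) = sqrt(0 - 38047) = sqrt(-38047) = I*sqrt(38047)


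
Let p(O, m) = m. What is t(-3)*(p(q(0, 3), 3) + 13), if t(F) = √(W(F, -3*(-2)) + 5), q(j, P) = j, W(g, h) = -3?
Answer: 16*√2 ≈ 22.627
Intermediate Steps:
t(F) = √2 (t(F) = √(-3 + 5) = √2)
t(-3)*(p(q(0, 3), 3) + 13) = √2*(3 + 13) = √2*16 = 16*√2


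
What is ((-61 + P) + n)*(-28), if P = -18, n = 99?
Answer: -560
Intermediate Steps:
((-61 + P) + n)*(-28) = ((-61 - 18) + 99)*(-28) = (-79 + 99)*(-28) = 20*(-28) = -560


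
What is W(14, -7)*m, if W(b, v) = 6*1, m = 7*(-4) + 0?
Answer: -168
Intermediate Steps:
m = -28 (m = -28 + 0 = -28)
W(b, v) = 6
W(14, -7)*m = 6*(-28) = -168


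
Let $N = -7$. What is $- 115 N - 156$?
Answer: $649$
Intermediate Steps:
$- 115 N - 156 = \left(-115\right) \left(-7\right) - 156 = 805 - 156 = 649$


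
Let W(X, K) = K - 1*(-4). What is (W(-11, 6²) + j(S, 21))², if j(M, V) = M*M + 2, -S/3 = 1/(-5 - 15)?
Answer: 282542481/160000 ≈ 1765.9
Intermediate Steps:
W(X, K) = 4 + K (W(X, K) = K + 4 = 4 + K)
S = 3/20 (S = -3/(-5 - 15) = -3/(-20) = -3*(-1/20) = 3/20 ≈ 0.15000)
j(M, V) = 2 + M² (j(M, V) = M² + 2 = 2 + M²)
(W(-11, 6²) + j(S, 21))² = ((4 + 6²) + (2 + (3/20)²))² = ((4 + 36) + (2 + 9/400))² = (40 + 809/400)² = (16809/400)² = 282542481/160000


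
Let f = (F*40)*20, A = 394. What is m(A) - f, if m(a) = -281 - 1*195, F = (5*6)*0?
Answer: -476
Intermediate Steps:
F = 0 (F = 30*0 = 0)
m(a) = -476 (m(a) = -281 - 195 = -476)
f = 0 (f = (0*40)*20 = 0*20 = 0)
m(A) - f = -476 - 1*0 = -476 + 0 = -476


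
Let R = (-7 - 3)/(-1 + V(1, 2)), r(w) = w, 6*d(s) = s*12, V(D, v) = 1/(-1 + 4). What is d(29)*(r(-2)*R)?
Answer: -1740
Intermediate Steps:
V(D, v) = ⅓ (V(D, v) = 1/3 = ⅓)
d(s) = 2*s (d(s) = (s*12)/6 = (12*s)/6 = 2*s)
R = 15 (R = (-7 - 3)/(-1 + ⅓) = -10/(-⅔) = -10*(-3/2) = 15)
d(29)*(r(-2)*R) = (2*29)*(-2*15) = 58*(-30) = -1740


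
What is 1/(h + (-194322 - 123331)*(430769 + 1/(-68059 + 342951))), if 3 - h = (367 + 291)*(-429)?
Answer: -274892/37614787133567477 ≈ -7.3081e-12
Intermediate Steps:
h = 282285 (h = 3 - (367 + 291)*(-429) = 3 - 658*(-429) = 3 - 1*(-282282) = 3 + 282282 = 282285)
1/(h + (-194322 - 123331)*(430769 + 1/(-68059 + 342951))) = 1/(282285 + (-194322 - 123331)*(430769 + 1/(-68059 + 342951))) = 1/(282285 - 317653*(430769 + 1/274892)) = 1/(282285 - 317653*118414951949/274892) = 1/(282285 - 37614864731455697/274892) = 1/(-37614787133567477/274892) = -274892/37614787133567477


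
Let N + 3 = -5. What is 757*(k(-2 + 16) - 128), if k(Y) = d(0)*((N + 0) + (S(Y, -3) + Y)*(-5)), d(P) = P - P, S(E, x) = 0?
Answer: -96896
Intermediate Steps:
d(P) = 0
N = -8 (N = -3 - 5 = -8)
k(Y) = 0 (k(Y) = 0*((-8 + 0) + (0 + Y)*(-5)) = 0*(-8 + Y*(-5)) = 0*(-8 - 5*Y) = 0)
757*(k(-2 + 16) - 128) = 757*(0 - 128) = 757*(-128) = -96896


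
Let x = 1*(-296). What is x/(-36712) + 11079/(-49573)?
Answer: -49007330/227490497 ≈ -0.21543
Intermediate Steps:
x = -296
x/(-36712) + 11079/(-49573) = -296/(-36712) + 11079/(-49573) = -296*(-1/36712) + 11079*(-1/49573) = 37/4589 - 11079/49573 = -49007330/227490497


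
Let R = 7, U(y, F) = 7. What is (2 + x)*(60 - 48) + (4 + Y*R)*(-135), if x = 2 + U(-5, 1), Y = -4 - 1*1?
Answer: 4317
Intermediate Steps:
Y = -5 (Y = -4 - 1 = -5)
x = 9 (x = 2 + 7 = 9)
(2 + x)*(60 - 48) + (4 + Y*R)*(-135) = (2 + 9)*(60 - 48) + (4 - 5*7)*(-135) = 11*12 + (4 - 35)*(-135) = 132 - 31*(-135) = 132 + 4185 = 4317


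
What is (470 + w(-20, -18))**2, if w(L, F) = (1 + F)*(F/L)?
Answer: 20675209/100 ≈ 2.0675e+5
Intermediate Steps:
w(L, F) = F*(1 + F)/L
(470 + w(-20, -18))**2 = (470 - 18*(1 - 18)/(-20))**2 = (470 - 18*(-1/20)*(-17))**2 = (470 - 153/10)**2 = (4547/10)**2 = 20675209/100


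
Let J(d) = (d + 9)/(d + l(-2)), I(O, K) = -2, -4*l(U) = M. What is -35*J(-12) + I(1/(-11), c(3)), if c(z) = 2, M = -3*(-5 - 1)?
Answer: -92/11 ≈ -8.3636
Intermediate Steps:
M = 18 (M = -3*(-6) = 18)
l(U) = -9/2 (l(U) = -1/4*18 = -9/2)
J(d) = (9 + d)/(-9/2 + d) (J(d) = (d + 9)/(d - 9/2) = (9 + d)/(-9/2 + d))
-35*J(-12) + I(1/(-11), c(3)) = -70*(9 - 12)/(-9 + 2*(-12)) - 2 = -70*(-3)/(-9 - 24) - 2 = -70*(-3)/(-33) - 2 = -70*(-1)*(-3)/33 - 2 = -35*2/11 - 2 = -70/11 - 2 = -92/11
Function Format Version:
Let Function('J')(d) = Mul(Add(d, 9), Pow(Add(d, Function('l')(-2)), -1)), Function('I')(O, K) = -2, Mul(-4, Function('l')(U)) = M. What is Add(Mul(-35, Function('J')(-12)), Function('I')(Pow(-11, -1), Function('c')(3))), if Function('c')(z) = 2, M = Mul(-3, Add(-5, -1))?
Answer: Rational(-92, 11) ≈ -8.3636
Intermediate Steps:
M = 18 (M = Mul(-3, -6) = 18)
Function('l')(U) = Rational(-9, 2) (Function('l')(U) = Mul(Rational(-1, 4), 18) = Rational(-9, 2))
Function('J')(d) = Mul(Pow(Add(Rational(-9, 2), d), -1), Add(9, d)) (Function('J')(d) = Mul(Add(d, 9), Pow(Add(d, Rational(-9, 2)), -1)) = Mul(Add(9, d), Pow(Add(Rational(-9, 2), d), -1)) = Mul(Pow(Add(Rational(-9, 2), d), -1), Add(9, d)))
Add(Mul(-35, Function('J')(-12)), Function('I')(Pow(-11, -1), Function('c')(3))) = Add(Mul(-35, Mul(2, Pow(Add(-9, Mul(2, -12)), -1), Add(9, -12))), -2) = Add(Mul(-35, Mul(2, Pow(Add(-9, -24), -1), -3)), -2) = Add(Mul(-35, Mul(2, Pow(-33, -1), -3)), -2) = Add(Mul(-35, Mul(2, Rational(-1, 33), -3)), -2) = Add(Mul(-35, Rational(2, 11)), -2) = Add(Rational(-70, 11), -2) = Rational(-92, 11)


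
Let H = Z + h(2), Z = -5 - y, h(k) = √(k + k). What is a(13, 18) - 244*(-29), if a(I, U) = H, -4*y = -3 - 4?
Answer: 28285/4 ≈ 7071.3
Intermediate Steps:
h(k) = √2*√k (h(k) = √(2*k) = √2*√k)
y = 7/4 (y = -(-3 - 4)/4 = -¼*(-7) = 7/4 ≈ 1.7500)
Z = -27/4 (Z = -5 - 1*7/4 = -5 - 7/4 = -27/4 ≈ -6.7500)
H = -19/4 (H = -27/4 + √2*√2 = -27/4 + 2 = -19/4 ≈ -4.7500)
a(I, U) = -19/4
a(13, 18) - 244*(-29) = -19/4 - 244*(-29) = -19/4 + 7076 = 28285/4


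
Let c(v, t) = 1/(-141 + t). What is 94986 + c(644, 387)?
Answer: 23366557/246 ≈ 94986.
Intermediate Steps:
94986 + c(644, 387) = 94986 + 1/(-141 + 387) = 94986 + 1/246 = 23366557/246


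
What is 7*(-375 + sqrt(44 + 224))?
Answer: -2625 + 14*sqrt(67) ≈ -2510.4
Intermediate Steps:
7*(-375 + sqrt(44 + 224)) = 7*(-375 + sqrt(268)) = 7*(-375 + 2*sqrt(67)) = -2625 + 14*sqrt(67)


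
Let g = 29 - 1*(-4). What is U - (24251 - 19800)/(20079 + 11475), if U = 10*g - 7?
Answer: 10187491/31554 ≈ 322.86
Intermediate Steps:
g = 33 (g = 29 + 4 = 33)
U = 323 (U = 10*33 - 7 = 330 - 7 = 323)
U - (24251 - 19800)/(20079 + 11475) = 323 - (24251 - 19800)/(20079 + 11475) = 323 - 4451/31554 = 10187491/31554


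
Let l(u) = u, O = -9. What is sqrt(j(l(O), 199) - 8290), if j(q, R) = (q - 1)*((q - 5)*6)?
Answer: 5*I*sqrt(298) ≈ 86.313*I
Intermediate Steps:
j(q, R) = (-1 + q)*(-30 + 6*q) (j(q, R) = (-1 + q)*((-5 + q)*6) = (-1 + q)*(-30 + 6*q))
sqrt(j(l(O), 199) - 8290) = sqrt((30 - 36*(-9) + 6*(-9)**2) - 8290) = sqrt((30 + 324 + 6*81) - 8290) = sqrt((30 + 324 + 486) - 8290) = sqrt(840 - 8290) = sqrt(-7450) = 5*I*sqrt(298)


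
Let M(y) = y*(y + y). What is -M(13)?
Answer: -338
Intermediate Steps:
M(y) = 2*y² (M(y) = y*(2*y) = 2*y²)
-M(13) = -2*13² = -2*169 = -1*338 = -338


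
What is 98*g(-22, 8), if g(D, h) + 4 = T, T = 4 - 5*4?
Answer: -1960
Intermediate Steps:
T = -16 (T = 4 - 20 = -16)
g(D, h) = -20 (g(D, h) = -4 - 16 = -20)
98*g(-22, 8) = 98*(-20) = -1960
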